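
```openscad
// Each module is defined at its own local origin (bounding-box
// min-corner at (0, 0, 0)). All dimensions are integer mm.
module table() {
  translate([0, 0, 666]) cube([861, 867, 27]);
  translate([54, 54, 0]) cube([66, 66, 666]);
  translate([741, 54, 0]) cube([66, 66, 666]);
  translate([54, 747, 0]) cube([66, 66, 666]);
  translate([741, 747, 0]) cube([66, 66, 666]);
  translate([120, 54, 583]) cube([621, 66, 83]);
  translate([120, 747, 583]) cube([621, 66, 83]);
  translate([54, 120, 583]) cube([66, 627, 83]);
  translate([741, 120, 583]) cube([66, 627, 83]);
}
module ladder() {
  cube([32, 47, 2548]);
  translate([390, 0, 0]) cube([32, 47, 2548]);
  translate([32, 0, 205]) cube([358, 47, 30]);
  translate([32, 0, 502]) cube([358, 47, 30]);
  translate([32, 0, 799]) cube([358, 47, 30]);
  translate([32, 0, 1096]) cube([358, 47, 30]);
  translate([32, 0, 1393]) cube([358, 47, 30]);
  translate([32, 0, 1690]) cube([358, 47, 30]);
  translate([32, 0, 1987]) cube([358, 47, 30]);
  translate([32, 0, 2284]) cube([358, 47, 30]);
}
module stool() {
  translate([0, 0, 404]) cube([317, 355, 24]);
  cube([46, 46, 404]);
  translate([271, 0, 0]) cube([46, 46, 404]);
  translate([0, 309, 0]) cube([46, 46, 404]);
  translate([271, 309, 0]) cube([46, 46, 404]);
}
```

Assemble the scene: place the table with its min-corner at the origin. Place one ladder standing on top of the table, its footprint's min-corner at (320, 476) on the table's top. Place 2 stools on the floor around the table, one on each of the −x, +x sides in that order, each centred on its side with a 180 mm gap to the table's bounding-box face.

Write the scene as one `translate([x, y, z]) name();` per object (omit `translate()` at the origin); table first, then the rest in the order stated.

table();
translate([320, 476, 693]) ladder();
translate([-497, 256, 0]) stool();
translate([1041, 256, 0]) stool();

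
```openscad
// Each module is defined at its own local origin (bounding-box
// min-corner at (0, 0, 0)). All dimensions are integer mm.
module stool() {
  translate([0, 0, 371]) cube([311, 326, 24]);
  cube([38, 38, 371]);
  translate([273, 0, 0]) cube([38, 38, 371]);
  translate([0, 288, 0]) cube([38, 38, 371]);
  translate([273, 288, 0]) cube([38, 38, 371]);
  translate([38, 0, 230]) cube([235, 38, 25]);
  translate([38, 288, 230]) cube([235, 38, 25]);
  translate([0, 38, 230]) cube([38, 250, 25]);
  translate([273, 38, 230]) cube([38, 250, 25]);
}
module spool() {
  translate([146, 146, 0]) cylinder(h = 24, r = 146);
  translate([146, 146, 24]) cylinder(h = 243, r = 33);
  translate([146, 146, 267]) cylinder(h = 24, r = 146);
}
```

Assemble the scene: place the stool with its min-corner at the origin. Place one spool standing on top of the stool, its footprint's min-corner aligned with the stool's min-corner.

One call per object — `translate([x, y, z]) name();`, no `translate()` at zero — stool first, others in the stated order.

stool();
translate([0, 0, 395]) spool();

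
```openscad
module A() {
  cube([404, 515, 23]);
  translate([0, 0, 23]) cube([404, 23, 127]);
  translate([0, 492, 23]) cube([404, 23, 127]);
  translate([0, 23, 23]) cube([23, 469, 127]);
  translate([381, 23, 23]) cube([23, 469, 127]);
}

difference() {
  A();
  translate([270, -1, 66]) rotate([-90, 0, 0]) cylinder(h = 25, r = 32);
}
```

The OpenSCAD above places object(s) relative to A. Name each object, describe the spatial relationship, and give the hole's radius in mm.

A is an open box. The open box has a circular hole through its front wall. The hole's radius is 32 mm.

The subtracted cylinder has r = 32 mm.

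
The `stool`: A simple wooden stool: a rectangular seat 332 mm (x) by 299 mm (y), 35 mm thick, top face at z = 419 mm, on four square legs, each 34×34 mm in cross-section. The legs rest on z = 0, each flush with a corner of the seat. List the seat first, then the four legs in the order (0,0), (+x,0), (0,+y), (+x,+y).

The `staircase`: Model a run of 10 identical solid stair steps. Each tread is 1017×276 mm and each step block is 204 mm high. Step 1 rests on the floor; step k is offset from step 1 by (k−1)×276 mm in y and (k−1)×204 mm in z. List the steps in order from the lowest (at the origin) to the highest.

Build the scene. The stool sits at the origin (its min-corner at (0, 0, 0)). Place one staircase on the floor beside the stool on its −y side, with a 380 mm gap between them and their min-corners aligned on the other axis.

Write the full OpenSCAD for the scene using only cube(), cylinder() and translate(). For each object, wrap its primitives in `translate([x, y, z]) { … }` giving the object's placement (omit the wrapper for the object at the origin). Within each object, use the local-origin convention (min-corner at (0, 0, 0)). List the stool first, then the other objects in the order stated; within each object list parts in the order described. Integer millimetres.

translate([0, 0, 384]) cube([332, 299, 35]);
cube([34, 34, 384]);
translate([298, 0, 0]) cube([34, 34, 384]);
translate([0, 265, 0]) cube([34, 34, 384]);
translate([298, 265, 0]) cube([34, 34, 384]);
translate([0, -3140, 0]) {
  cube([1017, 276, 204]);
  translate([0, 276, 204]) cube([1017, 276, 204]);
  translate([0, 552, 408]) cube([1017, 276, 204]);
  translate([0, 828, 612]) cube([1017, 276, 204]);
  translate([0, 1104, 816]) cube([1017, 276, 204]);
  translate([0, 1380, 1020]) cube([1017, 276, 204]);
  translate([0, 1656, 1224]) cube([1017, 276, 204]);
  translate([0, 1932, 1428]) cube([1017, 276, 204]);
  translate([0, 2208, 1632]) cube([1017, 276, 204]);
  translate([0, 2484, 1836]) cube([1017, 276, 204]);
}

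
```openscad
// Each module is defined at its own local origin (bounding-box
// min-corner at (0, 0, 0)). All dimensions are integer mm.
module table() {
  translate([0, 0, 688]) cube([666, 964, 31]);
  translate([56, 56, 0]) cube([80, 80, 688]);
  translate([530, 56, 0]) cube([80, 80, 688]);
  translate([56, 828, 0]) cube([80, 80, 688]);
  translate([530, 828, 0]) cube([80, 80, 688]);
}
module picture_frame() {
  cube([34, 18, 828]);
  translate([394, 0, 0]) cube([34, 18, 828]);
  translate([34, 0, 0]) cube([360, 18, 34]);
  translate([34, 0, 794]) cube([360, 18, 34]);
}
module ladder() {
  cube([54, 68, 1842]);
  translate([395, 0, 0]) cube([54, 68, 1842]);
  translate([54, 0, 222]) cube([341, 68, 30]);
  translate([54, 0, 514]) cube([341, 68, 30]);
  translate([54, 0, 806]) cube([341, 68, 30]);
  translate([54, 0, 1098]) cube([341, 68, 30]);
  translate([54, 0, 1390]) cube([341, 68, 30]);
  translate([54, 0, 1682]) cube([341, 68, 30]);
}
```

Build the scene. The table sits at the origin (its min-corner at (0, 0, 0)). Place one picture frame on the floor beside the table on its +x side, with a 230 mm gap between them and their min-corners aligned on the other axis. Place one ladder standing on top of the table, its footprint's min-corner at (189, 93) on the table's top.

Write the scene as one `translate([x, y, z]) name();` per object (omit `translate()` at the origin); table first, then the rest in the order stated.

table();
translate([896, 0, 0]) picture_frame();
translate([189, 93, 719]) ladder();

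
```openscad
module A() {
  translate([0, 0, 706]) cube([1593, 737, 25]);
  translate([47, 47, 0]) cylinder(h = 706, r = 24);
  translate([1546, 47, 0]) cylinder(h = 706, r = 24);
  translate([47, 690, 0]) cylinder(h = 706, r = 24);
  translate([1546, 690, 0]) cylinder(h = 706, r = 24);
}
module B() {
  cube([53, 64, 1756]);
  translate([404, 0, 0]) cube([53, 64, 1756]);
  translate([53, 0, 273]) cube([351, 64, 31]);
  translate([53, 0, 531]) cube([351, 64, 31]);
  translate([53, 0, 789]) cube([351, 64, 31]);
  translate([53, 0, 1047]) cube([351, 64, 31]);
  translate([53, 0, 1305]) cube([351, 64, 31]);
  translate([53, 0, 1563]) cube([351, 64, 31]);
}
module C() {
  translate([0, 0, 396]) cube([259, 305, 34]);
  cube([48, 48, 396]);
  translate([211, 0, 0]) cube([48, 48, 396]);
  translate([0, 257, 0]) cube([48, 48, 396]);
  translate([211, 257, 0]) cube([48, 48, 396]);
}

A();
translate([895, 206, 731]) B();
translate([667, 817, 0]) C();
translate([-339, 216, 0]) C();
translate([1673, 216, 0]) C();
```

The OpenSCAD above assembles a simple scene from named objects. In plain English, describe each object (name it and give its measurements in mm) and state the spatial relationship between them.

A is a rectangular dining table. The top is 1593×737×25 mm with its upper surface at z = 731 mm. It stands on four round legs of 48 mm diameter, each leg's bounding box inset 23 mm from the nearest pair of top edges, running from the floor to the underside of the top.

B is a straight ladder. Two 53×64 mm vertical rails, 1756 mm tall, stand 457 mm apart (outside-to-outside) with their front faces coplanar on the −y side. 6 rungs, each 64 mm deep and 31 mm tall, span between the inner faces of the rails, front faces flush with the rails. The lowest rung's underside is at z = 273 mm and rungs are spaced 258 mm apart (underside to underside).

C is a simple wooden stool: a rectangular seat 259 mm (x) by 305 mm (y), 34 mm thick, top face at z = 430 mm, on four square legs, each 48×48 mm in cross-section. The legs rest on z = 0, each flush with a corner of the seat.

The ladder is on top of the table. Three stools sit around the table at the +y, −x, +x sides.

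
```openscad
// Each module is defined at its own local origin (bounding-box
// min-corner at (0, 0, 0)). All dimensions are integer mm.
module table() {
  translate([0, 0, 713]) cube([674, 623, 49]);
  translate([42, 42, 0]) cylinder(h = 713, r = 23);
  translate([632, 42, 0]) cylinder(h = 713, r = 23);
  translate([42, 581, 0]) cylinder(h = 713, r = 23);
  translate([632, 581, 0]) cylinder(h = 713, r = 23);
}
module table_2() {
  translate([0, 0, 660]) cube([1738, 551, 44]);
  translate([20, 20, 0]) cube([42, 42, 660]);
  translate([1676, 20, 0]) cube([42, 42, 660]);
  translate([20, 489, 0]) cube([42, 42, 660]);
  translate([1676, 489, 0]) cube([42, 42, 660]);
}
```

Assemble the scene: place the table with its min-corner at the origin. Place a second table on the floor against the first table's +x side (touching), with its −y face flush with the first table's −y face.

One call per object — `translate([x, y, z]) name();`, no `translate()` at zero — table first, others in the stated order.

table();
translate([674, 0, 0]) table_2();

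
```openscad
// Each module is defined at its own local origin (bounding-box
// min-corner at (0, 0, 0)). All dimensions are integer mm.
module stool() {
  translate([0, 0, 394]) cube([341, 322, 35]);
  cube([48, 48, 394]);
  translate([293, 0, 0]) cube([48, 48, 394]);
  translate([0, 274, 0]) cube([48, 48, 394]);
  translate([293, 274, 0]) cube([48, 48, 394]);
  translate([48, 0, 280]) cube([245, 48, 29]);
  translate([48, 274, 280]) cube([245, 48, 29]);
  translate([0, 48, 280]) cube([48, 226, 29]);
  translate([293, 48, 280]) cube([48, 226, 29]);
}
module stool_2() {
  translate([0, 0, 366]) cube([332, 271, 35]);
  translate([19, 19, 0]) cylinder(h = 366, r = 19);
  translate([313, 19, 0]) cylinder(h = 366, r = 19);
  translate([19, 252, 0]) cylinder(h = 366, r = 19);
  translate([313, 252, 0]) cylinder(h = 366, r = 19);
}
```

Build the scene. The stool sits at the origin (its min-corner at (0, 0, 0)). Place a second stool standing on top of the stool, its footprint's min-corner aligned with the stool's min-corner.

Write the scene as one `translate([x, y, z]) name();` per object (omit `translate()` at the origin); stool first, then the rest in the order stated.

stool();
translate([0, 0, 429]) stool_2();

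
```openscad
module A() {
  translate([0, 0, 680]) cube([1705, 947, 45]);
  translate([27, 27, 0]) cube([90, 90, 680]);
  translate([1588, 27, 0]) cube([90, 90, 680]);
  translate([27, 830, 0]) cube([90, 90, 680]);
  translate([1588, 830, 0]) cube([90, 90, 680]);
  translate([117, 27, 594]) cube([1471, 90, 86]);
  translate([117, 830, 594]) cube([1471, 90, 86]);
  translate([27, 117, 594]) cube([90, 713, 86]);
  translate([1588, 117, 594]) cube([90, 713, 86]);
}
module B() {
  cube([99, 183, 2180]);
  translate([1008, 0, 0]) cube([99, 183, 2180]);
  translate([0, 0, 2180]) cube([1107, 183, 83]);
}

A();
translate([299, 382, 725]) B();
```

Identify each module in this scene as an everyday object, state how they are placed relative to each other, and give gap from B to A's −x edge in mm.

The door frame's min-x is at 299; the table's min-x is 0; gap = 299 mm.

A is a table. B is a door frame. The door frame is on top of the table, centred. The gap from the door frame to the table's −x edge is 299 mm.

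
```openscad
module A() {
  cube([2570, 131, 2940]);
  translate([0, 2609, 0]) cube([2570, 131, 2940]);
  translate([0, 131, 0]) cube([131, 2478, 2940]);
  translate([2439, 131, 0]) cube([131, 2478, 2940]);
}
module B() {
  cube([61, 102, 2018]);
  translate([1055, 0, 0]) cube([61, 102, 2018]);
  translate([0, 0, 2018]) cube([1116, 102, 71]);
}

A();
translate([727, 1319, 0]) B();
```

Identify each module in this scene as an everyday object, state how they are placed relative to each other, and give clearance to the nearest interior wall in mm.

Clearances: x = 596, y = 1188; minimum 596 mm.

A is a house frame. B is a door frame. The door frame sits inside the house frame, centred. The clearance to the nearest interior wall is 596 mm.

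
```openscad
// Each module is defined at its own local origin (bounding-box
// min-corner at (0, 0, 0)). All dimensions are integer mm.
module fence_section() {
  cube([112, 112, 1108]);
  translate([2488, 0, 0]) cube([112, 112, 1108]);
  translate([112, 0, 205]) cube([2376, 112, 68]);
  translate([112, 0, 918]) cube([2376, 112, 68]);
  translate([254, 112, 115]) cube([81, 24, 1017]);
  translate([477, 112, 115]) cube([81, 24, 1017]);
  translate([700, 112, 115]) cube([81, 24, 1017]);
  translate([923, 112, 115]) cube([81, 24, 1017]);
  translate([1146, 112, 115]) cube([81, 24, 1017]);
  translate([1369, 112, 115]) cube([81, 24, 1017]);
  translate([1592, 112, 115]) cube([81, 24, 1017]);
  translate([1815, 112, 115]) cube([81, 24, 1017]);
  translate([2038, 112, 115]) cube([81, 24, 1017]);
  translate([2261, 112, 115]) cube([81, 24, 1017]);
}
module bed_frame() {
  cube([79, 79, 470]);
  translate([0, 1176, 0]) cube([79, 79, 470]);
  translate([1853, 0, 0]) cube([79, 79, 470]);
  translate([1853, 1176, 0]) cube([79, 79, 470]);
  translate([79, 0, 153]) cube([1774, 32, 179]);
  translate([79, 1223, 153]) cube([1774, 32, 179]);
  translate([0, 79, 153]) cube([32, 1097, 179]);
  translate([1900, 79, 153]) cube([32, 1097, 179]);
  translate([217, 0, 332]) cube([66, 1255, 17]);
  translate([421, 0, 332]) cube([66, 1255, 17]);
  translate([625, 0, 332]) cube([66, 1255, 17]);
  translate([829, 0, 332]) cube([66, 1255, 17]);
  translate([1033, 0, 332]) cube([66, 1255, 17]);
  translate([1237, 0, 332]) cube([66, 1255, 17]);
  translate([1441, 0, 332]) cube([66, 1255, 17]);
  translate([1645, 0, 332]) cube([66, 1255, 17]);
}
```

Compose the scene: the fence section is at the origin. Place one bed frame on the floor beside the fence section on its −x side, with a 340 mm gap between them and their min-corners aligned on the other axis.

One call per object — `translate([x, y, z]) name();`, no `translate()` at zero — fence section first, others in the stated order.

fence_section();
translate([-2272, 0, 0]) bed_frame();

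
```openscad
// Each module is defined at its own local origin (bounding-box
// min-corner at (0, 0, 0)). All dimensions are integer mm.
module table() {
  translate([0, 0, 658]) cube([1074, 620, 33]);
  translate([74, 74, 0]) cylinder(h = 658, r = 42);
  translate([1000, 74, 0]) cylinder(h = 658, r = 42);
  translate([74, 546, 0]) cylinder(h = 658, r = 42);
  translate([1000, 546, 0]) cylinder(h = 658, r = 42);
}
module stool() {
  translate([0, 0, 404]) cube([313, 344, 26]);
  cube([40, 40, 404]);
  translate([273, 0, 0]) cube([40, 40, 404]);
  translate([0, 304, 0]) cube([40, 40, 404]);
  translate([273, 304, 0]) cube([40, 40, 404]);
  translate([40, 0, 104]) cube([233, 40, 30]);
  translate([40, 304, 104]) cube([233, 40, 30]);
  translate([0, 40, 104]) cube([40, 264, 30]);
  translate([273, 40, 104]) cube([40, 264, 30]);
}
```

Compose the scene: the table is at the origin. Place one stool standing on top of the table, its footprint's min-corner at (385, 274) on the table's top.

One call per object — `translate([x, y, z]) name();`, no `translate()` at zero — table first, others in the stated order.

table();
translate([385, 274, 691]) stool();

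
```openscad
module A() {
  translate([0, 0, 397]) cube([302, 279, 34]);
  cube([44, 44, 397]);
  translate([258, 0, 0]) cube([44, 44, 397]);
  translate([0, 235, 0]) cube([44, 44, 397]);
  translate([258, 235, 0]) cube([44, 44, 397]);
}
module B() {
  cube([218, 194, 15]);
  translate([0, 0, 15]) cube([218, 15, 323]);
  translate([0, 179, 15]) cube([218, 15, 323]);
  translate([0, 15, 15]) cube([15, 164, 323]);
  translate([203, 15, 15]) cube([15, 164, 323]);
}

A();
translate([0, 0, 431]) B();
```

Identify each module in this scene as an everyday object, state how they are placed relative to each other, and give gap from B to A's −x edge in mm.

A is a stool. B is an open box. The open box is on top of the stool. The gap from the open box to the stool's −x edge is 0 mm.

The open box's min-x is at 0; the stool's min-x is 0; gap = 0 mm.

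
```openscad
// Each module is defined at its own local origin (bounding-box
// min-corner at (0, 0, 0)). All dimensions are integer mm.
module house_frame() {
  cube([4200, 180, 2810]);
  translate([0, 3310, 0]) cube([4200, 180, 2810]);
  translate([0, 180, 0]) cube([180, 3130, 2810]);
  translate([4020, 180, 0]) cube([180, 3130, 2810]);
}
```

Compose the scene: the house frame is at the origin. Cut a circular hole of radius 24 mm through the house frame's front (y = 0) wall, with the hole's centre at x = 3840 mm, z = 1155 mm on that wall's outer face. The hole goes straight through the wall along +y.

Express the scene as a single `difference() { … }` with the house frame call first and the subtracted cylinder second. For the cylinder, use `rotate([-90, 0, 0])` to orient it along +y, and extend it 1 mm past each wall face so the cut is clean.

difference() {
  house_frame();
  translate([3840, -1, 1155]) rotate([-90, 0, 0]) cylinder(h = 182, r = 24);
}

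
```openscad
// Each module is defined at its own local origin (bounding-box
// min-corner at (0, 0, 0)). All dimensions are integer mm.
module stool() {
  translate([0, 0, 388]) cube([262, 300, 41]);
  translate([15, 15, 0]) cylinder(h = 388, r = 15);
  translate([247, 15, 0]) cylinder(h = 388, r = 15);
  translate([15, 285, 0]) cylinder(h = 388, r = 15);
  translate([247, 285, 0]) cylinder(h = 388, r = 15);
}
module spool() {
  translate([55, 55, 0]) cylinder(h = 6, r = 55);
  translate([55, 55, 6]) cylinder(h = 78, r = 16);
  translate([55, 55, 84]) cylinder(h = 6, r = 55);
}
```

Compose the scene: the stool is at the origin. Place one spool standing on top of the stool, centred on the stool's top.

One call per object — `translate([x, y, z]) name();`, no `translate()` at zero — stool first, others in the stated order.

stool();
translate([76, 95, 429]) spool();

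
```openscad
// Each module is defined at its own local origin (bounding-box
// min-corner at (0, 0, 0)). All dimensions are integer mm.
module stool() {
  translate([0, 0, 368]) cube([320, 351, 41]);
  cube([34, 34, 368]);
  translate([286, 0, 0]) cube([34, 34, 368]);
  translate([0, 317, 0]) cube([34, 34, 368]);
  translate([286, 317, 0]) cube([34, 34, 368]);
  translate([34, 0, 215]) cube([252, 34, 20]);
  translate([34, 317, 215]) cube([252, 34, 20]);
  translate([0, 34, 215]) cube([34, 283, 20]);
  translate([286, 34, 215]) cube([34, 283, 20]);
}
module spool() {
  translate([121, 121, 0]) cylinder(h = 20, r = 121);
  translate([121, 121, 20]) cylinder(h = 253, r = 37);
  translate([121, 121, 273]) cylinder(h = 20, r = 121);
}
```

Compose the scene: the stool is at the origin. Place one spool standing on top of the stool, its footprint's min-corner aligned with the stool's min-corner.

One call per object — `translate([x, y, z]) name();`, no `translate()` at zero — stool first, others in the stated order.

stool();
translate([0, 0, 409]) spool();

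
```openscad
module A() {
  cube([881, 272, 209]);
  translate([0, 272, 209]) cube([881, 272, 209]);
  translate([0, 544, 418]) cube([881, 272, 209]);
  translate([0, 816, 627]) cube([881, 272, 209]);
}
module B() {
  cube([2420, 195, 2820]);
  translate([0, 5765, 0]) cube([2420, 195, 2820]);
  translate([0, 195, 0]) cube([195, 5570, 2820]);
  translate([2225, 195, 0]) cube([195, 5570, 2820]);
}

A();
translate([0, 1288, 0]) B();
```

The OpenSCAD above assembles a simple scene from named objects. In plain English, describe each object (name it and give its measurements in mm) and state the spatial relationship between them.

A is a straight staircase of 4 solid steps. Each step is 881 mm wide (x), 272 mm deep (y, the going) and 209 mm tall (the rise). The first step rests on the floor; each subsequent step sits one going further in +y and one rise higher in +z, directly behind and above the previous step with no overlap.

B is the wall frame of a small rectangular building: four walls, each 2820 mm tall and 195 mm thick, enclosing a footprint 2420 mm (x) by 5960 mm (y) outside-to-outside, with no floor or roof. The front and back walls (the −y and +y sides) span the full width; the two side walls fit between them.

The house frame is on the floor beside the staircase on its +y side.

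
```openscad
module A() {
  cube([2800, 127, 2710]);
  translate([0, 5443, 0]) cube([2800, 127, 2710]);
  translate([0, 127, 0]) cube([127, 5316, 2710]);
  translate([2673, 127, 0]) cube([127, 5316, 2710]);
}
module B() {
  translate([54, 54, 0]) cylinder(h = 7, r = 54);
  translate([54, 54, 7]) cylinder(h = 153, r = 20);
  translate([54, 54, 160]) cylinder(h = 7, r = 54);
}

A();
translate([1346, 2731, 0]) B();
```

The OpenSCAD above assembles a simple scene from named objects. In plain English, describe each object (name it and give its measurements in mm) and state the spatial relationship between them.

A is a box-shaped house frame (walls only): outside footprint 2800×5570 mm, wall height 2710 mm, wall thickness 127 mm. The two y-facing walls run the full x-width; the two x-facing walls fit between the inner faces of the y-facing walls.

B is a spool: two coaxial disc flanges of radius 54 mm and thickness 7 mm, joined by a core cylinder of radius 20 mm and height 153 mm. The lower flange rests on z = 0 and the three cylinders share a vertical axis.

The spool sits inside the house frame, centred.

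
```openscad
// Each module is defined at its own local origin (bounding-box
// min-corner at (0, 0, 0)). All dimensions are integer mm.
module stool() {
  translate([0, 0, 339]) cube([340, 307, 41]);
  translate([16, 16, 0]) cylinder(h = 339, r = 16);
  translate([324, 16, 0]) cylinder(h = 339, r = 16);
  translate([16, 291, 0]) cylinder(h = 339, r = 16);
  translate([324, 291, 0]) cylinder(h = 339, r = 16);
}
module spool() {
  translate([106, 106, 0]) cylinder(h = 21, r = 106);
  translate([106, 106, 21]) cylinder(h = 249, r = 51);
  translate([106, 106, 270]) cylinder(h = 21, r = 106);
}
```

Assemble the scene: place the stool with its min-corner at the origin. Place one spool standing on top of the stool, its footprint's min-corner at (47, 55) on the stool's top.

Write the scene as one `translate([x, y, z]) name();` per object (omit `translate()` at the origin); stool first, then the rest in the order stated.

stool();
translate([47, 55, 380]) spool();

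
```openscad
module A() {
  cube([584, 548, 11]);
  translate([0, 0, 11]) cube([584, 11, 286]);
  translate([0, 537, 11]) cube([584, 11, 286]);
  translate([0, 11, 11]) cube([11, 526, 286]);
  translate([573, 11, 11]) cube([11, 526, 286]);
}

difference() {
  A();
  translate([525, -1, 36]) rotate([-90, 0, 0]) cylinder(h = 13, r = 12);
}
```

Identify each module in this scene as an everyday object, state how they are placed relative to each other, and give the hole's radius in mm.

A is an open box. The open box has a circular hole through its front wall. The hole's radius is 12 mm.

The subtracted cylinder has r = 12 mm.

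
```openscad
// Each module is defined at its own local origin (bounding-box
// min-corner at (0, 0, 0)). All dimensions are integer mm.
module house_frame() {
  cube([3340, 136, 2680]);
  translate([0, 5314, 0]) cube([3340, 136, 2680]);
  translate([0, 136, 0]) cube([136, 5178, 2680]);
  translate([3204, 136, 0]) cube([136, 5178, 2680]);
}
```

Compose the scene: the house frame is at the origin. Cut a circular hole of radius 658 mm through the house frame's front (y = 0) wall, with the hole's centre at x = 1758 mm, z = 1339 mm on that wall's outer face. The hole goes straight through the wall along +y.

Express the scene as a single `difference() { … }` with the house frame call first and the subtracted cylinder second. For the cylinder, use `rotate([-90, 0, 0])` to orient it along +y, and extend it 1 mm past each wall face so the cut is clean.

difference() {
  house_frame();
  translate([1758, -1, 1339]) rotate([-90, 0, 0]) cylinder(h = 138, r = 658);
}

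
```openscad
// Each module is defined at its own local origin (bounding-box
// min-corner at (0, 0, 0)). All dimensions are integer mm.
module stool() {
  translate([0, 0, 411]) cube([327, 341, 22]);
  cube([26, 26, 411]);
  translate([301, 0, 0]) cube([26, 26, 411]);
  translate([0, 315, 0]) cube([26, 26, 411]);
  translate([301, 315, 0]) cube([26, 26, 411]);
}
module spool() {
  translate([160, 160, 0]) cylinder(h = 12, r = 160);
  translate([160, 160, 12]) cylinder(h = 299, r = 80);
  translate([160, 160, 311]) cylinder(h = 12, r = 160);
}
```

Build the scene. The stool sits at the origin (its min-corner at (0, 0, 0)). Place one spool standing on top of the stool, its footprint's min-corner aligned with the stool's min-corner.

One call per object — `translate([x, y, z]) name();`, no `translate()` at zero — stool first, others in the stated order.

stool();
translate([0, 0, 433]) spool();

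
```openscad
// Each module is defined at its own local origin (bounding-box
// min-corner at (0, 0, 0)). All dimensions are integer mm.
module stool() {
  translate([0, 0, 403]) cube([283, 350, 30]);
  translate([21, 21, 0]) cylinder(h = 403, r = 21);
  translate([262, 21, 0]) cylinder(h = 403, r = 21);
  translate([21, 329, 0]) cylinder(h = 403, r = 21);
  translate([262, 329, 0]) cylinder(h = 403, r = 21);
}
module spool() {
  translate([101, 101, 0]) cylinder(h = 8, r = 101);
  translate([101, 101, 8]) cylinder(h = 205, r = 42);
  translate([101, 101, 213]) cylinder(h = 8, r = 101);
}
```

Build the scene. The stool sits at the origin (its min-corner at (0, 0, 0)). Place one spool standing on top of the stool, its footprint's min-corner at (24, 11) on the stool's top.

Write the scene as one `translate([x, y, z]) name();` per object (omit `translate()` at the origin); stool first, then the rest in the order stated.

stool();
translate([24, 11, 433]) spool();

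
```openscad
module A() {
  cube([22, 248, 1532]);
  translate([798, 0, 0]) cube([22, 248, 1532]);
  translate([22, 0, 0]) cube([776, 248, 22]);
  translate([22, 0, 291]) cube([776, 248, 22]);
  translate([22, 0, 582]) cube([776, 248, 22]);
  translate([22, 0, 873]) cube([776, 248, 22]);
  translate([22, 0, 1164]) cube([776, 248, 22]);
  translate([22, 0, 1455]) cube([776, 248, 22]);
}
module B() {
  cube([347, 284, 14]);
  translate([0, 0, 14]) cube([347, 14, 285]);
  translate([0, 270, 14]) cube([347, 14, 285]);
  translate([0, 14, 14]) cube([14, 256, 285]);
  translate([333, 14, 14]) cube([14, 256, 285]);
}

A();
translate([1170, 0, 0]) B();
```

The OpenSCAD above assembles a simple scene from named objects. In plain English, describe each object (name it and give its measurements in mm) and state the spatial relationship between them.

A is an open bookshelf. Two side panels, each 22 mm thick, 248 mm deep and 1532 mm tall, stand 820 mm apart (outside-to-outside). Between them sit 6 shelves, each 22 mm thick and 248 mm deep, spanning the full gap between the sides. The bottom shelf rests on the floor (its underside at z = 0) and the clear gap between one shelf's top and the next shelf's underside is 269 mm.

B is an open-topped rectangular box: outside dimensions 347×284×299 mm, with a uniform wall and base thickness of 14 mm. The base is a full 347×284 slab on the floor; four walls sit on top of the base. The front and back walls (the −y and +y sides) span the full width; the two side walls fit between them.

The open box is on the floor beside the bookshelf on its +x side.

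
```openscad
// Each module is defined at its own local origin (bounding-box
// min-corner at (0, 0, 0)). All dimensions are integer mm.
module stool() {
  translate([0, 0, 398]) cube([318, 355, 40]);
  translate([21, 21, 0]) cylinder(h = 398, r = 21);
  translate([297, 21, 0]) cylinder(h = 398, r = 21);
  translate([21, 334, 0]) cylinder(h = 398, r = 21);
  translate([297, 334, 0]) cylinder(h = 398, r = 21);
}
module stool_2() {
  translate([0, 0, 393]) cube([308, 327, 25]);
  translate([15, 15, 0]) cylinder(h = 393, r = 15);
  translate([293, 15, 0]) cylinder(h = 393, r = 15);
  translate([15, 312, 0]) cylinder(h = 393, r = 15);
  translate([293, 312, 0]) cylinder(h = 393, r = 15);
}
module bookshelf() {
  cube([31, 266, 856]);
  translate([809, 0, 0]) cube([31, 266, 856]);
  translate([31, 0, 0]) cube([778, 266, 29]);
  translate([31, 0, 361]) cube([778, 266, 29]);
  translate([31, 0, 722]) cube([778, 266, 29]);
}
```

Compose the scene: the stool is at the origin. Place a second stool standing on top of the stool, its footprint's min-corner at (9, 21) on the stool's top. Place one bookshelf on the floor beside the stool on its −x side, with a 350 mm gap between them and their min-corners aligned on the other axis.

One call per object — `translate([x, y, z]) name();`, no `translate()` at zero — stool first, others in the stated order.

stool();
translate([9, 21, 438]) stool_2();
translate([-1190, 0, 0]) bookshelf();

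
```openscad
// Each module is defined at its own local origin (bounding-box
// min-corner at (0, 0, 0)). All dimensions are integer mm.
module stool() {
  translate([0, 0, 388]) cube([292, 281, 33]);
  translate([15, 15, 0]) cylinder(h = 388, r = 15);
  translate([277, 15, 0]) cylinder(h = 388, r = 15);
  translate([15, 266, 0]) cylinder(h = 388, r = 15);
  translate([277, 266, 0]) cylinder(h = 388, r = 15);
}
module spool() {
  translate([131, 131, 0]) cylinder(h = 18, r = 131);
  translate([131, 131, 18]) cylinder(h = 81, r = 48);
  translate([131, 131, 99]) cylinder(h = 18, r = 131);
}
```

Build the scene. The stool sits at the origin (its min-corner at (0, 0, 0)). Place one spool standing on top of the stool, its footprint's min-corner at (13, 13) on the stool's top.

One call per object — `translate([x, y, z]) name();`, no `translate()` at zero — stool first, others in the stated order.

stool();
translate([13, 13, 421]) spool();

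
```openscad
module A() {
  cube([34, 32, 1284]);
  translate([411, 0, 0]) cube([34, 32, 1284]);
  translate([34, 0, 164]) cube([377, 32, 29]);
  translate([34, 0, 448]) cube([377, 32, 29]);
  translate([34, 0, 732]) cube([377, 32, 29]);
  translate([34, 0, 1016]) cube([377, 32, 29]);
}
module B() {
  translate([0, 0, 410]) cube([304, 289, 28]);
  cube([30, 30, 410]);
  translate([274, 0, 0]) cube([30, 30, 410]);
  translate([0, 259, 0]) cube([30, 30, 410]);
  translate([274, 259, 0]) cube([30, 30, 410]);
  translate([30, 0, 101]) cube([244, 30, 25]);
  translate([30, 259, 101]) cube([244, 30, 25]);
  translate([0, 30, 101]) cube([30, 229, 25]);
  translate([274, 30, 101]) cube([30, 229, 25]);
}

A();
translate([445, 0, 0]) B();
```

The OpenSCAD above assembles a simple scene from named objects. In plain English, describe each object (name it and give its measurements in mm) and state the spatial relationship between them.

A is a straight ladder. Two 34×32 mm vertical rails, 1284 mm tall, stand 445 mm apart (outside-to-outside) with their front faces coplanar on the −y side. 4 rungs, each 32 mm deep and 29 mm tall, span between the inner faces of the rails, front faces flush with the rails. The lowest rung's underside is at z = 164 mm and rungs are spaced 284 mm apart (underside to underside).

B is a four-legged stool. The seat is a 304×289×28 mm slab whose top surface is at z = 438 mm; four square legs, each 30×30 mm in cross-section, run from the floor (z = 0) to the underside of the seat, each flush with a corner of the seat. Four stretchers, 30 mm wide and 25 mm tall, connect adjacent legs with their undersides at z = 101 mm, each running between the inner faces of the legs it joins and aligned with the legs' outer faces on the other axis.

The stool is against the ladder's +x side, with their −y faces flush.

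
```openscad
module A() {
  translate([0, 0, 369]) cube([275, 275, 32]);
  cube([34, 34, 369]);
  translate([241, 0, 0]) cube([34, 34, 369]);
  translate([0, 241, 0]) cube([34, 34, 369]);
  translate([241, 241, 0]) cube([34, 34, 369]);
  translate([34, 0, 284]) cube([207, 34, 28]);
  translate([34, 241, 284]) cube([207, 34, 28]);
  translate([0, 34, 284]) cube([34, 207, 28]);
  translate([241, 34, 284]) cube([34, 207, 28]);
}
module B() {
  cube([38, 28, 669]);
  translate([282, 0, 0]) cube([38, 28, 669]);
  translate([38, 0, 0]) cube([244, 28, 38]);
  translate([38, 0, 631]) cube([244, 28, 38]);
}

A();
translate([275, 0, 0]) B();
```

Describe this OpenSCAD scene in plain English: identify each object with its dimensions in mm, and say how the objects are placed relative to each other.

A is a four-legged stool. The seat is a 275×275×32 mm slab whose top surface is at z = 401 mm; four square legs, each 34×34 mm in cross-section, run from the floor (z = 0) to the underside of the seat, each flush with a corner of the seat. Four stretchers, 34 mm wide and 28 mm tall, connect adjacent legs with their undersides at z = 284 mm, each running between the inner faces of the legs it joins and aligned with the legs' outer faces on the other axis.

B is a picture frame with a 244×593 mm rectangular opening (x by z) and a uniform 38 mm border on every side. Frame depth is 28 mm along y. It is built from two vertical stiles running the full outside height and two horizontal rails spanning the gap between the stiles.

The picture frame is against the stool's +x side, with their −y faces flush.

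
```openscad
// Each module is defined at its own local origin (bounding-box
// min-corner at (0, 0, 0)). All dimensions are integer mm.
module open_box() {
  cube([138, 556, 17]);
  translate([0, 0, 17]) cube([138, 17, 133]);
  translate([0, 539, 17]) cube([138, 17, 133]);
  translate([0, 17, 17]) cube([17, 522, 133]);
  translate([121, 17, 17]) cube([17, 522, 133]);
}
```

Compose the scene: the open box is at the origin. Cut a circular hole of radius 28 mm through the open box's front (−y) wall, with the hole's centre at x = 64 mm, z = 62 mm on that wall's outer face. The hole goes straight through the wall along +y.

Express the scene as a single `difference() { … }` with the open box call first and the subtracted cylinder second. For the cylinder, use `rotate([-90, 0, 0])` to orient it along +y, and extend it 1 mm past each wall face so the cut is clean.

difference() {
  open_box();
  translate([64, -1, 62]) rotate([-90, 0, 0]) cylinder(h = 19, r = 28);
}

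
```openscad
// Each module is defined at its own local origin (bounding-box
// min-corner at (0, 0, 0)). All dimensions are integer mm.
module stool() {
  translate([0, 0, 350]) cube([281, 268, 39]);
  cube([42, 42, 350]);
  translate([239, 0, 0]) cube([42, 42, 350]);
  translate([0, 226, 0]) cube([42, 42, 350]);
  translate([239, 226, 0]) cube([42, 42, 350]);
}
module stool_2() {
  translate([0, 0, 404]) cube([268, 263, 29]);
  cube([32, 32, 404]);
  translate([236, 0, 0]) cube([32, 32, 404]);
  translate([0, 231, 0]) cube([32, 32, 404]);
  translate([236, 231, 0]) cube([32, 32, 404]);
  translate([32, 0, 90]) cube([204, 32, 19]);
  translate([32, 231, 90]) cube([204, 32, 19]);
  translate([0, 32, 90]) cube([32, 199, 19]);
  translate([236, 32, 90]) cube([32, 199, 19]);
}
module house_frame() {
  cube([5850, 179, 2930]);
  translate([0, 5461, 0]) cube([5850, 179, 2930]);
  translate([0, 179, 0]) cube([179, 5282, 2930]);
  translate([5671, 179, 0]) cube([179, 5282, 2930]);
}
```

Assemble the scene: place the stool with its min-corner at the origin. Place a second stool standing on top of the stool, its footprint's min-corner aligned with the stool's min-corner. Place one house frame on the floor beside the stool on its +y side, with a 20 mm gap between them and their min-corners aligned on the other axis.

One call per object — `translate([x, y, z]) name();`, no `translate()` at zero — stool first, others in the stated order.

stool();
translate([0, 0, 389]) stool_2();
translate([0, 288, 0]) house_frame();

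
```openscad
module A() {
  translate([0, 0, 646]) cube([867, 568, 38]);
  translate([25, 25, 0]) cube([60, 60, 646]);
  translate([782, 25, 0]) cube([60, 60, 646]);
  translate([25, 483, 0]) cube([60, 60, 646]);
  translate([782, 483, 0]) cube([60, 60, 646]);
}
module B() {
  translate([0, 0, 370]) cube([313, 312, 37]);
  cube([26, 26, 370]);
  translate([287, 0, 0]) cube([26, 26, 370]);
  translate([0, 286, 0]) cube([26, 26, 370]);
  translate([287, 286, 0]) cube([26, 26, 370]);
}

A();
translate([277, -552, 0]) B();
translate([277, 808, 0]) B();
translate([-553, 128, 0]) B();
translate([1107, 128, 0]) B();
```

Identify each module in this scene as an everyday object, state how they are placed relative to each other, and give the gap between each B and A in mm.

Each stool's nearest face is 240 mm from the table's bounding box.

A is a table. B is a stool. Four stools sit around the table at the −y, +y, −x, +x sides. The gap between each stool and the table is 240 mm.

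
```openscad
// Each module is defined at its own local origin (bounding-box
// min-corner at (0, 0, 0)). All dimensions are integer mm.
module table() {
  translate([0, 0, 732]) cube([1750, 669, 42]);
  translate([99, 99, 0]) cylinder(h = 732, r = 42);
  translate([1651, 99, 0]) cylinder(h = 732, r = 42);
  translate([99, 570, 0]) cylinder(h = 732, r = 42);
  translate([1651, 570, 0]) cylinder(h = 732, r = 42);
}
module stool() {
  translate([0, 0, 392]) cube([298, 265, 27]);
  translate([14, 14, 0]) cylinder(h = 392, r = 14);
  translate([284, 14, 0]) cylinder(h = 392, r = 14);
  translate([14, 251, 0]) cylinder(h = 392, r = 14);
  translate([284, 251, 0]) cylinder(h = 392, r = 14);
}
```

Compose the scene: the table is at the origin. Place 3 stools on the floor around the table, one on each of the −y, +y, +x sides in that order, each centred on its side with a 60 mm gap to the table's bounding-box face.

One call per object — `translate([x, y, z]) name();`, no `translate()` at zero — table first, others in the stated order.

table();
translate([726, -325, 0]) stool();
translate([726, 729, 0]) stool();
translate([1810, 202, 0]) stool();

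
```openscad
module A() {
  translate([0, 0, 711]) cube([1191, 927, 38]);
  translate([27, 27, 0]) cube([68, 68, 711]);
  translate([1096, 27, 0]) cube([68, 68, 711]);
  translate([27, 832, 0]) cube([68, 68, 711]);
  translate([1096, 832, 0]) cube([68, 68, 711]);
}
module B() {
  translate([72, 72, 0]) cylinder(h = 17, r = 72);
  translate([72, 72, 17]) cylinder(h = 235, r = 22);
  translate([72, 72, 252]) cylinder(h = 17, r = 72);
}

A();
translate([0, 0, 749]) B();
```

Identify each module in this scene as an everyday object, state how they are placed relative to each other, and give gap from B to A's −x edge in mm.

A is a table. B is a spool. The spool is on top of the table. The gap from the spool to the table's −x edge is 0 mm.

The spool's min-x is at 0; the table's min-x is 0; gap = 0 mm.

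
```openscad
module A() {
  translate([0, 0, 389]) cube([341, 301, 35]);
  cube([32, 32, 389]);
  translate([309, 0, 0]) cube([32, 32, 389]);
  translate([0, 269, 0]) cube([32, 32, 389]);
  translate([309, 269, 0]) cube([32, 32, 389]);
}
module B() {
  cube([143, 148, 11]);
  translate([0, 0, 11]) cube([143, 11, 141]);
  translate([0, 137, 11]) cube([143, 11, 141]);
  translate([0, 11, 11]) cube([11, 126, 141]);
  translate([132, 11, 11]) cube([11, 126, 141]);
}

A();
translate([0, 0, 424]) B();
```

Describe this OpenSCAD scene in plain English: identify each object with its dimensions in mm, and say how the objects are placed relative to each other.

A is a four-legged stool. The seat is a 341×301×35 mm slab whose top surface is at z = 424 mm; four square legs, each 32×32 mm in cross-section, run from the floor (z = 0) to the underside of the seat, each flush with a corner of the seat.

B is an open-topped rectangular box: outside dimensions 143×148×152 mm, with a uniform wall and base thickness of 11 mm. The base is a full 143×148 slab on the floor; four walls sit on top of the base. The front and back walls (the −y and +y sides) span the full width; the two side walls fit between them.

The open box is on top of the stool.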